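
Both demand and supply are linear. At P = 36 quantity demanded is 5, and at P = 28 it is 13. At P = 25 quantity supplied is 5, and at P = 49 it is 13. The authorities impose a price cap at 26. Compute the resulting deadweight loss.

11.68

Demand slope = (28 − 36)/(13 − 5) = −1, so P = 41 − Q.
Supply slope = (49 − 25)/(13 − 5) = 3, so P = 10 + 3Q.
Competitive equilibrium: 41 − Q = 10 + 3Q → Q* = 7.75, P* = 33.25.
At the ceiling P = 26, quantity supplied = (26 − 10)/3 = 5.3333.
Willingness to pay at Q' = 5.3333: 41 − 1·5.3333 = 35.6667.
ΔQ = 7.75 − 5.3333 = 2.4167; wedge = 35.6667 − 26 = 9.6667.
Welfare loss = ½ × 2.4167 × 9.6667 = 11.68.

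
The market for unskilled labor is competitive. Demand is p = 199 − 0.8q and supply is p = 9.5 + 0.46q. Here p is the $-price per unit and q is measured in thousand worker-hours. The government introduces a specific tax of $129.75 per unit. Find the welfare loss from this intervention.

Competitive equilibrium: 199 − 0.8q = 9.5 + 0.46q → q* = 150.3968, p* = 78.6825.
With the tax, the buyer price exceeds the seller price by 129.75: (199 − 0.8q) − (9.5 + 0.46q) = 129.75 → q' = 47.4206.
Δq = 150.3968 − 47.4206 = 102.9762; the wedge equals the tax, 129.75.
DWL = ½ × 102.9762 × 129.75 = $6680.58 thousand.

$6680.58 thousand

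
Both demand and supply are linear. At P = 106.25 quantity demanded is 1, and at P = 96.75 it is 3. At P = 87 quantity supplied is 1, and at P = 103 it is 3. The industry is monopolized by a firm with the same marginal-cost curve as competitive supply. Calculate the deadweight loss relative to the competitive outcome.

Demand slope = (96.75 − 106.25)/(3 − 1) = −4.75, so P = 111 − 4.75Q.
Supply slope = (103 − 87)/(3 − 1) = 8, so P = 79 + 8Q.
Competitive equilibrium: 111 − 4.75Q = 79 + 8Q → Q* = 2.5098, P* = 99.0784.
Marginal revenue: MR = 111 − 9.5Q. Set MR = MC: 111 − 9.5Q = 79 + 8Q → Q_m = 1.8286.
Price P_m = 111 − 4.75·1.8286 = 102.3142; MC(Q_m) = 79 + 8·1.8286 = 93.6288.
Competitive Q* = 2.5098, so ΔQ = 0.6812; wedge = 102.3142 − 93.6288 = 8.6854.
The triangle = ½ × 0.6812 × 8.6854 = 2.96.

2.96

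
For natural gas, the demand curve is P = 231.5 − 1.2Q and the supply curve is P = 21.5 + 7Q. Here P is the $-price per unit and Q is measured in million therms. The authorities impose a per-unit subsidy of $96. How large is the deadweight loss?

Competitive equilibrium: 231.5 − 1.2Q = 21.5 + 7Q → Q* = 25.6098, P* = 200.7683.
The subsidy lowers effective supply by 96: P = 7Q − 74.5.
New quantity: 231.5 − 1.2Q = 7Q − 74.5 → Q' = 37.3171.
Overproduction ΔQ = 37.3171 − 25.6098 = 11.7073; wedge = subsidy = 96.
Deadweight loss = ½ × 11.7073 × 96 = $561.95 million.

$561.95 million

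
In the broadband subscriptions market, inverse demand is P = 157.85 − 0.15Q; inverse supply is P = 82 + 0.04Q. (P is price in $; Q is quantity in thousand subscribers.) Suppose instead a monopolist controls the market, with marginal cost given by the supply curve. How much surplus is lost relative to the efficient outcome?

Competitive equilibrium: 157.85 − 0.15Q = 82 + 0.04Q → Q* = 399.21053, P* = 97.96842.
Marginal revenue: MR = 157.85 − 0.3Q. Set MR = MC: 157.85 − 0.3Q = 82 + 0.04Q → Q_m = 223.08824.
Price P_m = 157.85 − 0.15·223.08824 = 124.38676; MC(Q_m) = 82 + 0.04·223.08824 = 90.92353.
Competitive Q* = 399.21053, so ΔQ = 176.12229; wedge = 124.38676 − 90.92353 = 33.46323.
Welfare loss = ½ × 176.12229 × 33.46323 = $2946.81 thousand.

$2946.81 thousand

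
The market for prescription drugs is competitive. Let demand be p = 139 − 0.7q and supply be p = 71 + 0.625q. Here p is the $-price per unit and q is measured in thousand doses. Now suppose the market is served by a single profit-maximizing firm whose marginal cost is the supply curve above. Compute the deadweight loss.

$208.51 thousand

Competitive equilibrium: 139 − 0.7q = 71 + 0.625q → q* = 51.3208, p* = 103.0755.
Marginal revenue: MR = 139 − 1.4q. Set MR = MC: 139 − 1.4q = 71 + 0.625q → q_m = 33.5802.
Price p_m = 139 − 0.7·33.5802 = 115.4939; MC(q_m) = 71 + 0.625·33.5802 = 91.9876.
Competitive q* = 51.3208, so Δq = 17.7406; wedge = 115.4939 − 91.9876 = 23.5063.
Deadweight loss = ½ × 17.7406 × 23.5063 = $208.51 thousand.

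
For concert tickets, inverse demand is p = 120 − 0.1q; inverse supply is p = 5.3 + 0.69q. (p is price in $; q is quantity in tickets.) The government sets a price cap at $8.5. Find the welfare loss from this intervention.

Competitive equilibrium: 120 − 0.1q = 5.3 + 0.69q → q* = 145.1899, p* = 105.481.
At the ceiling p = 8.5, quantity supplied = (8.5 − 5.3)/0.69 = 4.6377.
Willingness to pay at q' = 4.6377: 120 − 0.1·4.6377 = 119.5362.
Δq = 145.1899 − 4.6377 = 140.5522; wedge = 119.5362 − 8.5 = 111.0362.
DWL = ½ × 140.5522 × 111.0362 = $7803.19.

$7803.19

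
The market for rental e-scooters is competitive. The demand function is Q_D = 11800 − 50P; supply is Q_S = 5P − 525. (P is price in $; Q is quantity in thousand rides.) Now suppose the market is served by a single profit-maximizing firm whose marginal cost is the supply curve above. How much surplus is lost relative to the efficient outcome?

$270.85 thousand

In inverse form: demand P = 236 − 0.02Q, supply P = 105 + 0.2Q.
Competitive equilibrium: 236 − 0.02Q = 105 + 0.2Q → Q* = 595.4545, P* = 224.0909.
Marginal revenue: MR = 236 − 0.04Q. Set MR = MC: 236 − 0.04Q = 105 + 0.2Q → Q_m = 545.8333.
Price P_m = 236 − 0.02·545.8333 = 225.0833; MC(Q_m) = 105 + 0.2·545.8333 = 214.1667.
Competitive Q* = 595.4545, so ΔQ = 49.6212; wedge = 225.0833 − 214.1667 = 10.9166.
DWL = ½ × 49.6212 × 10.9166 = $270.85 thousand.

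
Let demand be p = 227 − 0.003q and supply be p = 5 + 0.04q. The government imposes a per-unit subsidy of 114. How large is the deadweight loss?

Competitive equilibrium: 227 − 0.003q = 5 + 0.04q → q* = 5162.7907, p* = 211.5116.
The subsidy lowers effective supply by 114: p = 0.04q − 109.
New quantity: 227 − 0.003q = 0.04q − 109 → q' = 7813.9535.
Overproduction Δq = 7813.9535 − 5162.7907 = 2651.1628; wedge = subsidy = 114.
Deadweight loss = ½ × 2651.1628 × 114 = 151116.28.

151116.28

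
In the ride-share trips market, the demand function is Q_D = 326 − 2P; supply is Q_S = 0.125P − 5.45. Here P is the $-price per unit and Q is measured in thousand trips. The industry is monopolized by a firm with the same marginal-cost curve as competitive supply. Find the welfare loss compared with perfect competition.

$2.59 thousand

In inverse form: demand P = 163 − 0.5Q, supply P = 43.6 + 8Q.
Competitive equilibrium: 163 − 0.5Q = 43.6 + 8Q → Q* = 14.0471, P* = 155.9765.
Marginal revenue: MR = 163 − Q. Set MR = MC: 163 − Q = 43.6 + 8Q → Q_m = 13.2667.
Price P_m = 163 − 0.5·13.2667 = 156.3667; MC(Q_m) = 43.6 + 8·13.2667 = 149.7336.
Competitive Q* = 14.0471, so ΔQ = 0.7804; wedge = 156.3667 − 149.7336 = 6.6331.
DWL = ½ × 0.7804 × 6.6331 = $2.59 thousand.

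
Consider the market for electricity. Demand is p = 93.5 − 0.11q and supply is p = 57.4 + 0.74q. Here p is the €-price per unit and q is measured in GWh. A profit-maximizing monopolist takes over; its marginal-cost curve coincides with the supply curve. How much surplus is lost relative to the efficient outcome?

€10.06

Competitive equilibrium: 93.5 − 0.11q = 57.4 + 0.74q → q* = 42.4706, p* = 88.8282.
Marginal revenue: MR = 93.5 − 0.22q. Set MR = MC: 93.5 − 0.22q = 57.4 + 0.74q → q_m = 37.6042.
Price p_m = 93.5 − 0.11·37.6042 = 89.3635; MC(q_m) = 57.4 + 0.74·37.6042 = 85.2271.
Competitive q* = 42.4706, so Δq = 4.8664; wedge = 89.3635 − 85.2271 = 4.1364.
Deadweight loss = ½ × 4.8664 × 4.1364 = €10.06.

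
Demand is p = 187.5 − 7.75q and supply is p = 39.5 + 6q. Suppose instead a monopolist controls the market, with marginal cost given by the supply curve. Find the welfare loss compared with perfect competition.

Competitive equilibrium: 187.5 − 7.75q = 39.5 + 6q → q* = 10.7636, p* = 104.0818.
Marginal revenue: MR = 187.5 − 15.5q. Set MR = MC: 187.5 − 15.5q = 39.5 + 6q → q_m = 6.8837.
Price p_m = 187.5 − 7.75·6.8837 = 134.1513; MC(q_m) = 39.5 + 6·6.8837 = 80.8022.
Competitive q* = 10.7636, so Δq = 3.8799; wedge = 134.1513 − 80.8022 = 53.3491.
The triangle = ½ × 3.8799 × 53.3491 = 103.49.

103.49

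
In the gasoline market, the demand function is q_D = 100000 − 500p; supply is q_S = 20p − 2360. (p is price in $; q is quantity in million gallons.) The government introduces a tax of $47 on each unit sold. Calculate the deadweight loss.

In inverse form: demand p = 200 − 0.002q, supply p = 118 + 0.05q.
Competitive equilibrium: 200 − 0.002q = 118 + 0.05q → q* = 1576.92308, p* = 196.84615.
With the tax, the buyer price exceeds the seller price by 47: (200 − 0.002q) − (118 + 0.05q) = 47 → q' = 673.07692.
Δq = 1576.92308 − 673.07692 = 903.84616; the wedge equals the tax, 47.
Welfare loss = ½ × 903.84616 × 47 = $21240.38 million.

$21240.38 million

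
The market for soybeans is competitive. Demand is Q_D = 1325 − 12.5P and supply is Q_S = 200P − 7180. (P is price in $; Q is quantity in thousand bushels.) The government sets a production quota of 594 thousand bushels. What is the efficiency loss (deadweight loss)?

In inverse form: demand P = 106 − 0.08Q, supply P = 35.9 + 0.005Q.
Competitive equilibrium: 106 − 0.08Q = 35.9 + 0.005Q → Q* = 824.7059, P* = 40.0235.
At Q = 594: demand price = 106 − 0.08·594 = 58.48; supply price = 35.9 + 0.005·594 = 38.87.
ΔQ = 824.7059 − 594 = 230.7059; wedge = 58.48 − 38.87 = 19.61.
Deadweight loss = ½ × 230.7059 × 19.61 = $2262.07 thousand.

$2262.07 thousand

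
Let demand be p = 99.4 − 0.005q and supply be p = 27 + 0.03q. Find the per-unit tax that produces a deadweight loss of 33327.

48.3

Competitive equilibrium: 99.4 − 0.005q = 27 + 0.03q → q* = 2068.5714, p* = 89.0571.
A tax t gives Δq = t/0.035 and wedge t, so DWL = t²/0.07.
t²/0.07 = 33327 → t² = 2332.89 → t = 48.3.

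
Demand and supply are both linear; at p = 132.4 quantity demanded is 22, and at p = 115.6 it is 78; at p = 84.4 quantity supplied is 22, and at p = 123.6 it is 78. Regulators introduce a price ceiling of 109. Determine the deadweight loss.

82.65

Demand slope = (115.6 − 132.4)/(78 − 22) = −0.3, so p = 139 − 0.3q.
Supply slope = (123.6 − 84.4)/(78 − 22) = 0.7, so p = 69 + 0.7q.
Competitive equilibrium: 139 − 0.3q = 69 + 0.7q → q* = 70, p* = 118.
At the ceiling p = 109, quantity supplied = (109 − 69)/0.7 = 57.1429.
Willingness to pay at q' = 57.1429: 139 − 0.3·57.1429 = 121.8571.
Δq = 70 − 57.1429 = 12.8571; wedge = 121.8571 − 109 = 12.8571.
Welfare loss = ½ × 12.8571 × 12.8571 = 82.65.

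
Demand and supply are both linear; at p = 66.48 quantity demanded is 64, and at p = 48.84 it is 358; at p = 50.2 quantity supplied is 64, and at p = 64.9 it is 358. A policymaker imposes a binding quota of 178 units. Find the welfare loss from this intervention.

63.58

Demand slope = (48.84 − 66.48)/(358 − 64) = −0.06, so p = 70.32 − 0.06q.
Supply slope = (64.9 − 50.2)/(358 − 64) = 0.05, so p = 47 + 0.05q.
Competitive equilibrium: 70.32 − 0.06q = 47 + 0.05q → q* = 212, p* = 57.6.
At q = 178: demand price = 70.32 − 0.06·178 = 59.64; supply price = 47 + 0.05·178 = 55.9.
Δq = 212 − 178 = 34; wedge = 59.64 − 55.9 = 3.74.
Welfare loss = ½ × 34 × 3.74 = 63.58.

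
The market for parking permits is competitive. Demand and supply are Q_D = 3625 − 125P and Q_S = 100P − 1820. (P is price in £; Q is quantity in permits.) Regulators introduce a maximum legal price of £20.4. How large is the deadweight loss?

In inverse form: demand P = 29 − 0.008Q, supply P = 18.2 + 0.01Q.
Competitive equilibrium: 29 − 0.008Q = 18.2 + 0.01Q → Q* = 600, P* = 24.2.
At the ceiling P = 20.4, quantity supplied = (20.4 − 18.2)/0.01 = 220.
Willingness to pay at Q' = 220: 29 − 0.008·220 = 27.24.
ΔQ = 600 − 220 = 380; wedge = 27.24 − 20.4 = 6.84.
DWL = ½ × 380 × 6.84 = £1299.60.

£1299.60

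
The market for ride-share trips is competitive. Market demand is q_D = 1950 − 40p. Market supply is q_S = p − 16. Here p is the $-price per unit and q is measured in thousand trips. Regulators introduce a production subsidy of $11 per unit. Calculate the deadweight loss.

$59.02 thousand

In inverse form: demand p = 48.75 − 0.025q, supply p = 16 + q.
Competitive equilibrium: 48.75 − 0.025q = 16 + q → q* = 31.9512, p* = 47.9512.
The subsidy lowers effective supply by 11: p = 5 + q.
New quantity: 48.75 − 0.025q = 5 + q → q' = 42.6829.
Overproduction Δq = 42.6829 − 31.9512 = 10.7317; wedge = subsidy = 11.
DWL = ½ × 10.7317 × 11 = $59.02 thousand.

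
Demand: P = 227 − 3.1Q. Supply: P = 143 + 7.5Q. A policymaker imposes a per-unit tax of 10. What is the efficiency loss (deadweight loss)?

Competitive equilibrium: 227 − 3.1Q = 143 + 7.5Q → Q* = 7.9245, P* = 202.434.
With the tax, the buyer price exceeds the seller price by 10: (227 − 3.1Q) − (143 + 7.5Q) = 10 → Q' = 6.9811.
ΔQ = 7.9245 − 6.9811 = 0.9434; the wedge equals the tax, 10.
Deadweight loss = ½ × 0.9434 × 10 = 4.72.

4.72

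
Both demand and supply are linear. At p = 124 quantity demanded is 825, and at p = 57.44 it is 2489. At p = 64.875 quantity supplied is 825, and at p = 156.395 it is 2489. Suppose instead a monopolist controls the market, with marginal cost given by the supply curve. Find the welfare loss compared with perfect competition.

8735.83

Demand slope = (57.44 − 124)/(2489 − 825) = −0.04, so p = 157 − 0.04q.
Supply slope = (156.395 − 64.875)/(2489 − 825) = 0.055, so p = 19.5 + 0.055q.
Competitive equilibrium: 157 − 0.04q = 19.5 + 0.055q → q* = 1447.36842, p* = 99.10526.
Marginal revenue: MR = 157 − 0.08q. Set MR = MC: 157 − 0.08q = 19.5 + 0.055q → q_m = 1018.51852.
Price p_m = 157 − 0.04·1018.51852 = 116.25926; MC(q_m) = 19.5 + 0.055·1018.51852 = 75.51852.
Competitive q* = 1447.36842, so Δq = 428.8499; wedge = 116.25926 − 75.51852 = 40.74074.
Deadweight loss = ½ × 428.8499 × 40.74074 = 8735.83.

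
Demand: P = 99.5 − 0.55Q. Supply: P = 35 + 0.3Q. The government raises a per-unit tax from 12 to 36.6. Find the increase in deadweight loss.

703.27

Competitive equilibrium: 99.5 − 0.55Q = 35 + 0.3Q → Q* = 75.8824, P* = 57.7647.
For a per-unit tax t: ΔQ = t/0.85, so DWL = ½·t·(t/0.85) = t²/1.7.
At t = 12: DWL = 84.706. At t = 36.6: DWL = 787.976.
Increase = 787.976 − 84.706 = 703.27.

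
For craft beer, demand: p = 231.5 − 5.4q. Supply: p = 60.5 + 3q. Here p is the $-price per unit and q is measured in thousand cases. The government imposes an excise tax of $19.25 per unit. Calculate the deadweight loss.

Competitive equilibrium: 231.5 − 5.4q = 60.5 + 3q → q* = 20.3571, p* = 121.5714.
With the tax, the buyer price exceeds the seller price by 19.25: (231.5 − 5.4q) − (60.5 + 3q) = 19.25 → q' = 18.0655.
Δq = 20.3571 − 18.0655 = 2.2916; the wedge equals the tax, 19.25.
The triangle = ½ × 2.2916 × 19.25 = $22.06 thousand.

$22.06 thousand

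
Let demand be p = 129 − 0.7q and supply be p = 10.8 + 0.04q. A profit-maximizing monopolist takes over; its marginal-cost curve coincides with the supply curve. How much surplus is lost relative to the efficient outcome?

2230.72

Competitive equilibrium: 129 − 0.7q = 10.8 + 0.04q → q* = 159.7297, p* = 17.1892.
Marginal revenue: MR = 129 − 1.4q. Set MR = MC: 129 − 1.4q = 10.8 + 0.04q → q_m = 82.0833.
Price p_m = 129 − 0.7·82.0833 = 71.5417; MC(q_m) = 10.8 + 0.04·82.0833 = 14.0833.
Competitive q* = 159.7297, so Δq = 77.6464; wedge = 71.5417 − 14.0833 = 57.4584.
Deadweight loss = ½ × 77.6464 × 57.4584 = 2230.72.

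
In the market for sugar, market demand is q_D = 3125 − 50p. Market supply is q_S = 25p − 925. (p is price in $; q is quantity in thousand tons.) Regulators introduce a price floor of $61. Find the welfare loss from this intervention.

In inverse form: demand p = 62.5 − 0.02q, supply p = 37 + 0.04q.
Competitive equilibrium: 62.5 − 0.02q = 37 + 0.04q → q* = 425, p* = 54.
At the floor p = 61, quantity demanded = (62.5 − 61)/0.02 = 75.
Sellers' marginal cost at q' = 75: 37 + 0.04·75 = 40.
Δq = 425 − 75 = 350; wedge = 61 − 40 = 21.
Deadweight loss = ½ × 350 × 21 = $3675 thousand.

$3675 thousand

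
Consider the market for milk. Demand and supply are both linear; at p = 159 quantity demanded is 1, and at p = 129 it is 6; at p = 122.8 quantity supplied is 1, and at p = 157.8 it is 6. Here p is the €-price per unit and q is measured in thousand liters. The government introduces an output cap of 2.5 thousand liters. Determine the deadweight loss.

€10.73 thousand

Demand slope = (129 − 159)/(6 − 1) = −6, so p = 165 − 6q.
Supply slope = (157.8 − 122.8)/(6 − 1) = 7, so p = 115.8 + 7q.
Competitive equilibrium: 165 − 6q = 115.8 + 7q → q* = 3.7846, p* = 142.2923.
At q = 2.5: demand price = 165 − 6·2.5 = 150; supply price = 115.8 + 7·2.5 = 133.3.
Δq = 3.7846 − 2.5 = 1.2846; wedge = 150 − 133.3 = 16.7.
Deadweight loss = ½ × 1.2846 × 16.7 = €10.73 thousand.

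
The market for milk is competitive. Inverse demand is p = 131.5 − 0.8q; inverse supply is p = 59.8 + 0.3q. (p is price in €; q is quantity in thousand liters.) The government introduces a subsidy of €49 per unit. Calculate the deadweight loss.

€1091.36 thousand

Competitive equilibrium: 131.5 − 0.8q = 59.8 + 0.3q → q* = 65.1818, p* = 79.3545.
The subsidy lowers effective supply by 49: p = 10.8 + 0.3q.
New quantity: 131.5 − 0.8q = 10.8 + 0.3q → q' = 109.7273.
Overproduction Δq = 109.7273 − 65.1818 = 44.5455; wedge = subsidy = 49.
The triangle = ½ × 44.5455 × 49 = €1091.36 thousand.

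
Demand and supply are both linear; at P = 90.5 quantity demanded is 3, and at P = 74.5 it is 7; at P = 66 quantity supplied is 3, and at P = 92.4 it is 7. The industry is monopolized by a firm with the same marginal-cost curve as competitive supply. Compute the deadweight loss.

Demand slope = (74.5 − 90.5)/(7 − 3) = −4, so P = 102.5 − 4Q.
Supply slope = (92.4 − 66)/(7 − 3) = 6.6, so P = 46.2 + 6.6Q.
Competitive equilibrium: 102.5 − 4Q = 46.2 + 6.6Q → Q* = 5.3113, P* = 81.2547.
Marginal revenue: MR = 102.5 − 8Q. Set MR = MC: 102.5 − 8Q = 46.2 + 6.6Q → Q_m = 3.8562.
Price P_m = 102.5 − 4·3.8562 = 87.0752; MC(Q_m) = 46.2 + 6.6·3.8562 = 71.6509.
Competitive Q* = 5.3113, so ΔQ = 1.4551; wedge = 87.0752 − 71.6509 = 15.4243.
Welfare loss = ½ × 1.4551 × 15.4243 = 11.22.

11.22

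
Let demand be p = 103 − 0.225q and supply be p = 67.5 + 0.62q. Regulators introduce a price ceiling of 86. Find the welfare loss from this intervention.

Competitive equilibrium: 103 − 0.225q = 67.5 + 0.62q → q* = 42.0118, p* = 93.5473.
At the ceiling p = 86, quantity supplied = (86 − 67.5)/0.62 = 29.8387.
Willingness to pay at q' = 29.8387: 103 − 0.225·29.8387 = 96.2863.
Δq = 42.0118 − 29.8387 = 12.1731; wedge = 96.2863 − 86 = 10.2863.
Welfare loss = ½ × 12.1731 × 10.2863 = 62.61.

62.61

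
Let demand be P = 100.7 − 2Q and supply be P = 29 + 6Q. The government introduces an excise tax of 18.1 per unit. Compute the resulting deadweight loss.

Competitive equilibrium: 100.7 − 2Q = 29 + 6Q → Q* = 8.9625, P* = 82.775.
With the tax, the buyer price exceeds the seller price by 18.1: (100.7 − 2Q) − (29 + 6Q) = 18.1 → Q' = 6.7.
ΔQ = 8.9625 − 6.7 = 2.2625; the wedge equals the tax, 18.1.
Welfare loss = ½ × 2.2625 × 18.1 = 20.48.

20.48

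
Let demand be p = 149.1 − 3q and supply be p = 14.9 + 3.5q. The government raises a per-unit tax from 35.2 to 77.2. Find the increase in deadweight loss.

363.14

Competitive equilibrium: 149.1 − 3q = 14.9 + 3.5q → q* = 20.6462, p* = 87.1615.
For a per-unit tax t: Δq = t/6.5, so DWL = ½·t·(t/6.5) = t²/13.
At t = 35.2: DWL = 95.311. At t = 77.2: DWL = 458.449.
Increase = 458.449 − 95.311 = 363.14.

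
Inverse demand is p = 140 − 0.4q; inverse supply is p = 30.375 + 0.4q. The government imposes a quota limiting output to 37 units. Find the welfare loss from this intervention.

4002.50

Competitive equilibrium: 140 − 0.4q = 30.375 + 0.4q → q* = 137.0313, p* = 85.1875.
At q = 37: demand price = 140 − 0.4·37 = 125.2; supply price = 30.375 + 0.4·37 = 45.175.
Δq = 137.0313 − 37 = 100.0313; wedge = 125.2 − 45.175 = 80.025.
The triangle = ½ × 100.0313 × 80.025 = 4002.50.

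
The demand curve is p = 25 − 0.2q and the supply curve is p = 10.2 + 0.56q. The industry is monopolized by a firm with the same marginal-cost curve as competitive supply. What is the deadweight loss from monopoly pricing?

6.25

Competitive equilibrium: 25 − 0.2q = 10.2 + 0.56q → q* = 19.4737, p* = 21.1053.
Marginal revenue: MR = 25 − 0.4q. Set MR = MC: 25 − 0.4q = 10.2 + 0.56q → q_m = 15.4167.
Price p_m = 25 − 0.2·15.4167 = 21.9167; MC(q_m) = 10.2 + 0.56·15.4167 = 18.8334.
Competitive q* = 19.4737, so Δq = 4.057; wedge = 21.9167 − 18.8334 = 3.0833.
Welfare loss = ½ × 4.057 × 3.0833 = 6.25.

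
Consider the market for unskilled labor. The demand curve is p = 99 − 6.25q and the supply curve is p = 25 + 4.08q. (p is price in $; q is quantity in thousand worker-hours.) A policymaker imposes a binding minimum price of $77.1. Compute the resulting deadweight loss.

$69.17 thousand

Competitive equilibrium: 99 − 6.25q = 25 + 4.08q → q* = 7.1636, p* = 54.2275.
At the floor p = 77.1, quantity demanded = (99 − 77.1)/6.25 = 3.504.
Sellers' marginal cost at q' = 3.504: 25 + 4.08·3.504 = 39.2963.
Δq = 7.1636 − 3.504 = 3.6596; wedge = 77.1 − 39.2963 = 37.8037.
DWL = ½ × 3.6596 × 37.8037 = $69.17 thousand.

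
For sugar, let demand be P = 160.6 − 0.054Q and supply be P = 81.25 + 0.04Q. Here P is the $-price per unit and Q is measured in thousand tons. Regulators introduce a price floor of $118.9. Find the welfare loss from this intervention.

$243.15 thousand

Competitive equilibrium: 160.6 − 0.054Q = 81.25 + 0.04Q → Q* = 844.1489, P* = 115.016.
At the floor P = 118.9, quantity demanded = (160.6 − 118.9)/0.054 = 772.2222.
Sellers' marginal cost at Q' = 772.2222: 81.25 + 0.04·772.2222 = 112.1389.
ΔQ = 844.1489 − 772.2222 = 71.9267; wedge = 118.9 − 112.1389 = 6.7611.
Welfare loss = ½ × 71.9267 × 6.7611 = $243.15 thousand.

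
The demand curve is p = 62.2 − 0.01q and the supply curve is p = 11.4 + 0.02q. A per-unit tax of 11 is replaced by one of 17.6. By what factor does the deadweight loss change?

2.56

Competitive equilibrium: 62.2 − 0.01q = 11.4 + 0.02q → q* = 1693.3333, p* = 45.2667.
For a per-unit tax t: Δq = t/0.03, so DWL = ½·t·(t/0.03) = t²/0.06.
At t = 11: DWL = 2016.667. At t = 17.6: DWL = 5162.667.
Ratio = (17.6/11)² = 2.56.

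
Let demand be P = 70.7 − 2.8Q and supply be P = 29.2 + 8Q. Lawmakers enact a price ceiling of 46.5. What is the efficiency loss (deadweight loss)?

Competitive equilibrium: 70.7 − 2.8Q = 29.2 + 8Q → Q* = 3.8426, P* = 59.9407.
At the ceiling P = 46.5, quantity supplied = (46.5 − 29.2)/8 = 2.1625.
Willingness to pay at Q' = 2.1625: 70.7 − 2.8·2.1625 = 64.645.
ΔQ = 3.8426 − 2.1625 = 1.6801; wedge = 64.645 − 46.5 = 18.145.
DWL = ½ × 1.6801 × 18.145 = 15.24.

15.24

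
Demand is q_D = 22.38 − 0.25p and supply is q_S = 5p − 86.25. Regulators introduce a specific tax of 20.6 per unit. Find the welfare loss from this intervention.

In inverse form: demand p = 89.52 − 4q, supply p = 17.25 + 0.2q.
Competitive equilibrium: 89.52 − 4q = 17.25 + 0.2q → q* = 17.2071, p* = 20.6914.
With the tax, the buyer price exceeds the seller price by 20.6: (89.52 − 4q) − (17.25 + 0.2q) = 20.6 → q' = 12.3024.
Δq = 17.2071 − 12.3024 = 4.9047; the wedge equals the tax, 20.6.
The triangle = ½ × 4.9047 × 20.6 = 50.52.

50.52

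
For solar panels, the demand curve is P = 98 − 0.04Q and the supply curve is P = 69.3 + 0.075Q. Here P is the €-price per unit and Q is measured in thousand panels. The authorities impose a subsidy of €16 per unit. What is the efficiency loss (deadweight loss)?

Competitive equilibrium: 98 − 0.04Q = 69.3 + 0.075Q → Q* = 249.5652, P* = 88.0174.
The subsidy lowers effective supply by 16: P = 53.3 + 0.075Q.
New quantity: 98 − 0.04Q = 53.3 + 0.075Q → Q' = 388.6957.
Overproduction ΔQ = 388.6957 − 249.5652 = 139.1305; wedge = subsidy = 16.
The triangle = ½ × 139.1305 × 16 = €1113.04 thousand.

€1113.04 thousand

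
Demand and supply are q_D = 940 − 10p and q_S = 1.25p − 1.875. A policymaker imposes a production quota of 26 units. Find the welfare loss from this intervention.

In inverse form: demand p = 94 − 0.1q, supply p = 1.5 + 0.8q.
Competitive equilibrium: 94 − 0.1q = 1.5 + 0.8q → q* = 102.7778, p* = 83.7222.
At q = 26: demand price = 94 − 0.1·26 = 91.4; supply price = 1.5 + 0.8·26 = 22.3.
Δq = 102.7778 − 26 = 76.7778; wedge = 91.4 − 22.3 = 69.1.
The triangle = ½ × 76.7778 × 69.1 = 2652.67.

2652.67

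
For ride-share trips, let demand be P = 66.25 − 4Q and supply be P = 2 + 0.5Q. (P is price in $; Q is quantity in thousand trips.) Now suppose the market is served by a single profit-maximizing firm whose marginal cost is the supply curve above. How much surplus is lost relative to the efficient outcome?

Competitive equilibrium: 66.25 − 4Q = 2 + 0.5Q → Q* = 14.27778, P* = 9.13889.
Marginal revenue: MR = 66.25 − 8Q. Set MR = MC: 66.25 − 8Q = 2 + 0.5Q → Q_m = 7.55882.
Price P_m = 66.25 − 4·7.55882 = 36.01472; MC(Q_m) = 2 + 0.5·7.55882 = 5.77941.
Competitive Q* = 14.27778, so ΔQ = 6.71896; wedge = 36.01472 − 5.77941 = 30.23531.
The triangle = ½ × 6.71896 × 30.23531 = $101.57 thousand.

$101.57 thousand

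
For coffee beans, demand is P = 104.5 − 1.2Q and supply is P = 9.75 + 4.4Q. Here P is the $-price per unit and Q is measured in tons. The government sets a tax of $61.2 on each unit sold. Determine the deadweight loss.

$334.41

Competitive equilibrium: 104.5 − 1.2Q = 9.75 + 4.4Q → Q* = 16.9196, P* = 84.1964.
With the tax, the buyer price exceeds the seller price by 61.2: (104.5 − 1.2Q) − (9.75 + 4.4Q) = 61.2 → Q' = 5.9911.
ΔQ = 16.9196 − 5.9911 = 10.9285; the wedge equals the tax, 61.2.
DWL = ½ × 10.9285 × 61.2 = $334.41.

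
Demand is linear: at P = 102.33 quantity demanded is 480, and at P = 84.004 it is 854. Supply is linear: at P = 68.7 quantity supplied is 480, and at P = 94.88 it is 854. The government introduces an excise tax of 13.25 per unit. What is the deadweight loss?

Demand slope = (84.004 − 102.33)/(854 − 480) = −0.049, so P = 125.85 − 0.049Q.
Supply slope = (94.88 − 68.7)/(854 − 480) = 0.07, so P = 35.1 + 0.07Q.
Competitive equilibrium: 125.85 − 0.049Q = 35.1 + 0.07Q → Q* = 762.605, P* = 88.4824.
With the tax, the buyer price exceeds the seller price by 13.25: (125.85 − 0.049Q) − (35.1 + 0.07Q) = 13.25 → Q' = 651.2605.
ΔQ = 762.605 − 651.2605 = 111.3445; the wedge equals the tax, 13.25.
Welfare loss = ½ × 111.3445 × 13.25 = 737.66.

737.66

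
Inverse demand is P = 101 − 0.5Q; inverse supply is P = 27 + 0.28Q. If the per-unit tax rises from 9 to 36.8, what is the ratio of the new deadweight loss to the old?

Competitive equilibrium: 101 − 0.5Q = 27 + 0.28Q → Q* = 94.8718, P* = 53.5641.
For a per-unit tax t: ΔQ = t/0.78, so DWL = ½·t·(t/0.78) = t²/1.56.
At t = 9: DWL = 51.923. At t = 36.8: DWL = 868.103.
Ratio = (36.8/9)² = 16.719.

16.719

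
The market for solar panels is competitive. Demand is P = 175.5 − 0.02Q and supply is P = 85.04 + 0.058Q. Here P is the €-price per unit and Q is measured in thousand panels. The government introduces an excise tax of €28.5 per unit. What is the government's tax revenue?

Competitive equilibrium: 175.5 − 0.02Q = 85.04 + 0.058Q → Q* = 1159.7436, P* = 152.3051.
With the tax, the buyer price exceeds the seller price by 28.5: (175.5 − 0.02Q) − (85.04 + 0.058Q) = 28.5 → Q' = 794.359.
Tax revenue = 28.5 × 794.359 = €22639.23 thousand.

€22639.23 thousand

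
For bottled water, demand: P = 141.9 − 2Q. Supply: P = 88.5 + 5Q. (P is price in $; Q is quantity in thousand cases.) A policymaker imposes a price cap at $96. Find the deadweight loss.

$131.46 thousand

Competitive equilibrium: 141.9 − 2Q = 88.5 + 5Q → Q* = 7.6286, P* = 126.6429.
At the ceiling P = 96, quantity supplied = (96 − 88.5)/5 = 1.5.
Willingness to pay at Q' = 1.5: 141.9 − 2·1.5 = 138.9.
ΔQ = 7.6286 − 1.5 = 6.1286; wedge = 138.9 − 96 = 42.9.
DWL = ½ × 6.1286 × 42.9 = $131.46 thousand.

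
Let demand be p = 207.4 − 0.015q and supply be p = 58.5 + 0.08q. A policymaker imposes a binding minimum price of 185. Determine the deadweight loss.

Competitive equilibrium: 207.4 − 0.015q = 58.5 + 0.08q → q* = 1567.3684, p* = 183.8895.
At the floor p = 185, quantity demanded = (207.4 − 185)/0.015 = 1493.3333.
Sellers' marginal cost at q' = 1493.3333: 58.5 + 0.08·1493.3333 = 177.9667.
Δq = 1567.3684 − 1493.3333 = 74.0351; wedge = 185 − 177.9667 = 7.0333.
Deadweight loss = ½ × 74.0351 × 7.0333 = 260.36.

260.36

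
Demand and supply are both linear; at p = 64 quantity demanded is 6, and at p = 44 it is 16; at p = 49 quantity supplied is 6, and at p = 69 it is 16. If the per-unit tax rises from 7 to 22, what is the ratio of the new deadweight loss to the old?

9.878

Demand slope = (44 − 64)/(16 − 6) = −2, so p = 76 − 2q.
Supply slope = (69 − 49)/(16 − 6) = 2, so p = 37 + 2q.
Competitive equilibrium: 76 − 2q = 37 + 2q → q* = 9.75, p* = 56.5.
For a per-unit tax t: Δq = t/4, so DWL = ½·t·(t/4) = t²/8.
At t = 7: DWL = 6.125. At t = 22: DWL = 60.5.
Ratio = (22/7)² = 9.878.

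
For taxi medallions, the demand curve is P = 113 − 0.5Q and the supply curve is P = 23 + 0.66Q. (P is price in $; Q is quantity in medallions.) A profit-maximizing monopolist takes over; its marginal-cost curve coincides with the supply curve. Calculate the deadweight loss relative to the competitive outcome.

$316.75

Competitive equilibrium: 113 − 0.5Q = 23 + 0.66Q → Q* = 77.5862, P* = 74.2069.
Marginal revenue: MR = 113 − Q. Set MR = MC: 113 − Q = 23 + 0.66Q → Q_m = 54.2169.
Price P_m = 113 − 0.5·54.2169 = 85.8916; MC(Q_m) = 23 + 0.66·54.2169 = 58.7832.
Competitive Q* = 77.5862, so ΔQ = 23.3693; wedge = 85.8916 − 58.7832 = 27.1084.
The triangle = ½ × 23.3693 × 27.1084 = $316.75.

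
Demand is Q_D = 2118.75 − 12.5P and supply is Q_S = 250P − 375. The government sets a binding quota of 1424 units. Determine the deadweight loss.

In inverse form: demand P = 169.5 − 0.08Q, supply P = 1.5 + 0.004Q.
Competitive equilibrium: 169.5 − 0.08Q = 1.5 + 0.004Q → Q* = 2000, P* = 9.5.
At Q = 1424: demand price = 169.5 − 0.08·1424 = 55.58; supply price = 1.5 + 0.004·1424 = 7.196.
ΔQ = 2000 − 1424 = 576; wedge = 55.58 − 7.196 = 48.384.
Deadweight loss = ½ × 576 × 48.384 = 13934.592.

13934.592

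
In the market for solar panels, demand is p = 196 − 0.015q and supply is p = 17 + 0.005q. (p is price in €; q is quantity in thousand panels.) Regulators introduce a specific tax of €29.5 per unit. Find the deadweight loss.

Competitive equilibrium: 196 − 0.015q = 17 + 0.005q → q* = 8950, p* = 61.75.
With the tax, the buyer price exceeds the seller price by 29.5: (196 − 0.015q) − (17 + 0.005q) = 29.5 → q' = 7475.
Δq = 8950 − 7475 = 1475; the wedge equals the tax, 29.5.
Welfare loss = ½ × 1475 × 29.5 = €21756.25 thousand.

€21756.25 thousand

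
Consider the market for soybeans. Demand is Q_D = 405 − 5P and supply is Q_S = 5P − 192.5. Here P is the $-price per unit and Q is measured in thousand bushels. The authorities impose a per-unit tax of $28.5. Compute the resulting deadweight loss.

In inverse form: demand P = 81 − 0.2Q, supply P = 38.5 + 0.2Q.
Competitive equilibrium: 81 − 0.2Q = 38.5 + 0.2Q → Q* = 106.25, P* = 59.75.
With the tax, the buyer price exceeds the seller price by 28.5: (81 − 0.2Q) − (38.5 + 0.2Q) = 28.5 → Q' = 35.
ΔQ = 106.25 − 35 = 71.25; the wedge equals the tax, 28.5.
DWL = ½ × 71.25 × 28.5 = $1015.31 thousand.

$1015.31 thousand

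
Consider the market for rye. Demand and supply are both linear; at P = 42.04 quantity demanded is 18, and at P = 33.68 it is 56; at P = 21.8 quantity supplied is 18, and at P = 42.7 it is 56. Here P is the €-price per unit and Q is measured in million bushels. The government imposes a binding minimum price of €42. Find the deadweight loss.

€262.34 million

Demand slope = (33.68 − 42.04)/(56 − 18) = −0.22, so P = 46 − 0.22Q.
Supply slope = (42.7 − 21.8)/(56 − 18) = 0.55, so P = 11.9 + 0.55Q.
Competitive equilibrium: 46 − 0.22Q = 11.9 + 0.55Q → Q* = 44.2857, P* = 36.2571.
At the floor P = 42, quantity demanded = (46 − 42)/0.22 = 18.1818.
Sellers' marginal cost at Q' = 18.1818: 11.9 + 0.55·18.1818 = 21.9.
ΔQ = 44.2857 − 18.1818 = 26.1039; wedge = 42 − 21.9 = 20.1.
Deadweight loss = ½ × 26.1039 × 20.1 = €262.34 million.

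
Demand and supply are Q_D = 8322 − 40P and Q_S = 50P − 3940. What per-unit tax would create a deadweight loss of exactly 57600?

In inverse form: demand P = 208.05 − 0.025Q, supply P = 78.8 + 0.02Q.
Competitive equilibrium: 208.05 − 0.025Q = 78.8 + 0.02Q → Q* = 2872.2222, P* = 136.2444.
A tax t gives ΔQ = t/0.045 and wedge t, so DWL = t²/0.09.
t²/0.09 = 57600 → t² = 5184 → t = 72.

72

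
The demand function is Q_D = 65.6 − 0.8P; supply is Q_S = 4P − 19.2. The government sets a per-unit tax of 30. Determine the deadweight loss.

300

In inverse form: demand P = 82 − 1.25Q, supply P = 4.8 + 0.25Q.
Competitive equilibrium: 82 − 1.25Q = 4.8 + 0.25Q → Q* = 51.4667, P* = 17.6667.
With the tax, the buyer price exceeds the seller price by 30: (82 − 1.25Q) − (4.8 + 0.25Q) = 30 → Q' = 31.4667.
ΔQ = 51.4667 − 31.4667 = 20; the wedge equals the tax, 30.
Deadweight loss = ½ × 20 × 30 = 300.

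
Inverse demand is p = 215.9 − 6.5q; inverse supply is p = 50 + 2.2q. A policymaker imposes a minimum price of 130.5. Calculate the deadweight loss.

Competitive equilibrium: 215.9 − 6.5q = 50 + 2.2q → q* = 19.069, p* = 91.9517.
At the floor p = 130.5, quantity demanded = (215.9 − 130.5)/6.5 = 13.1385.
Sellers' marginal cost at q' = 13.1385: 50 + 2.2·13.1385 = 78.9047.
Δq = 19.069 − 13.1385 = 5.9305; wedge = 130.5 − 78.9047 = 51.5953.
DWL = ½ × 5.9305 × 51.5953 = 152.99.

152.99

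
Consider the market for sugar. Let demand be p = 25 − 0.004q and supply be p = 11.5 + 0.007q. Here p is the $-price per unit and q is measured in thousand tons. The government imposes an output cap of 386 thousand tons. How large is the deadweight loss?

$3892.57 thousand

Competitive equilibrium: 25 − 0.004q = 11.5 + 0.007q → q* = 1227.2727, p* = 20.0909.
At q = 386: demand price = 25 − 0.004·386 = 23.456; supply price = 11.5 + 0.007·386 = 14.202.
Δq = 1227.2727 − 386 = 841.2727; wedge = 23.456 − 14.202 = 9.254.
Deadweight loss = ½ × 841.2727 × 9.254 = $3892.57 thousand.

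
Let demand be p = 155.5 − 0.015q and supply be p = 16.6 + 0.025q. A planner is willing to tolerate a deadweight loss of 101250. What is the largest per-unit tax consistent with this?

90

Competitive equilibrium: 155.5 − 0.015q = 16.6 + 0.025q → q* = 3472.5, p* = 103.4125.
A tax t gives Δq = t/0.04 and wedge t, so DWL = t²/0.08.
t²/0.08 = 101250 → t² = 8100 → t = 90.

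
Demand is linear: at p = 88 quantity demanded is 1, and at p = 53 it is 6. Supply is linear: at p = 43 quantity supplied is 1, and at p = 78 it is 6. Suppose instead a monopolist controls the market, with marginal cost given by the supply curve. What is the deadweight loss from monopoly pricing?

Demand slope = (53 − 88)/(6 − 1) = −7, so p = 95 − 7q.
Supply slope = (78 − 43)/(6 − 1) = 7, so p = 36 + 7q.
Competitive equilibrium: 95 − 7q = 36 + 7q → q* = 4.2143, p* = 65.5.
Marginal revenue: MR = 95 − 14q. Set MR = MC: 95 − 14q = 36 + 7q → q_m = 2.8095.
Price p_m = 95 − 7·2.8095 = 75.3335; MC(q_m) = 36 + 7·2.8095 = 55.6665.
Competitive q* = 4.2143, so Δq = 1.4048; wedge = 75.3335 − 55.6665 = 19.667.
The triangle = ½ × 1.4048 × 19.667 = 13.81.

13.81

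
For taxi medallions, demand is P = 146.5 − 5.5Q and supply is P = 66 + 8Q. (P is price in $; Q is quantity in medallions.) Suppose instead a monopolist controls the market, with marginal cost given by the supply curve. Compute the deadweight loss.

Competitive equilibrium: 146.5 − 5.5Q = 66 + 8Q → Q* = 5.963, P* = 113.7037.
Marginal revenue: MR = 146.5 − 11Q. Set MR = MC: 146.5 − 11Q = 66 + 8Q → Q_m = 4.2368.
Price P_m = 146.5 − 5.5·4.2368 = 123.1976; MC(Q_m) = 66 + 8·4.2368 = 99.8944.
Competitive Q* = 5.963, so ΔQ = 1.7262; wedge = 123.1976 − 99.8944 = 23.3032.
The triangle = ½ × 1.7262 × 23.3032 = $20.11.

$20.11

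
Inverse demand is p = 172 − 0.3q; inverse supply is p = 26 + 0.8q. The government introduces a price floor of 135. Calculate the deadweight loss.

48.54

Competitive equilibrium: 172 − 0.3q = 26 + 0.8q → q* = 132.7273, p* = 132.1818.
At the floor p = 135, quantity demanded = (172 − 135)/0.3 = 123.3333.
Sellers' marginal cost at q' = 123.3333: 26 + 0.8·123.3333 = 124.6666.
Δq = 132.7273 − 123.3333 = 9.394; wedge = 135 − 124.6666 = 10.3334.
Deadweight loss = ½ × 9.394 × 10.3334 = 48.54.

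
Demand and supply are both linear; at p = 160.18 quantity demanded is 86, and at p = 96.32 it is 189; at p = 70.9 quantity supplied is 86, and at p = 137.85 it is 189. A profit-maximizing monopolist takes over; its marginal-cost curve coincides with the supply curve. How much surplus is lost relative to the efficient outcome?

1669.35

Demand slope = (96.32 − 160.18)/(189 − 86) = −0.62, so p = 213.5 − 0.62q.
Supply slope = (137.85 − 70.9)/(189 − 86) = 0.65, so p = 15 + 0.65q.
Competitive equilibrium: 213.5 − 0.62q = 15 + 0.65q → q* = 156.2992, p* = 116.5945.
Marginal revenue: MR = 213.5 − 1.24q. Set MR = MC: 213.5 − 1.24q = 15 + 0.65q → q_m = 105.0265.
Price p_m = 213.5 − 0.62·105.0265 = 148.3836; MC(q_m) = 15 + 0.65·105.0265 = 83.2672.
Competitive q* = 156.2992, so Δq = 51.2727; wedge = 148.3836 − 83.2672 = 65.1164.
Deadweight loss = ½ × 51.2727 × 65.1164 = 1669.35.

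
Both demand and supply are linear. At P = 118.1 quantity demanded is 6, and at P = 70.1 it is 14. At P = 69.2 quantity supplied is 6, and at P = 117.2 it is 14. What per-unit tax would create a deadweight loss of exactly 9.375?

Demand slope = (70.1 − 118.1)/(14 − 6) = −6, so P = 154.1 − 6Q.
Supply slope = (117.2 − 69.2)/(14 − 6) = 6, so P = 33.2 + 6Q.
Competitive equilibrium: 154.1 − 6Q = 33.2 + 6Q → Q* = 10.075, P* = 93.65.
A tax t gives ΔQ = t/12 and wedge t, so DWL = t²/24.
t²/24 = 9.375 → t² = 225 → t = 15.

15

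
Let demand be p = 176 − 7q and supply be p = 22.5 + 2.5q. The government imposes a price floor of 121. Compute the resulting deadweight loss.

327.29

Competitive equilibrium: 176 − 7q = 22.5 + 2.5q → q* = 16.1579, p* = 62.8947.
At the floor p = 121, quantity demanded = (176 − 121)/7 = 7.8571.
Sellers' marginal cost at q' = 7.8571: 22.5 + 2.5·7.8571 = 42.1428.
Δq = 16.1579 − 7.8571 = 8.3008; wedge = 121 − 42.1428 = 78.8572.
DWL = ½ × 8.3008 × 78.8572 = 327.29.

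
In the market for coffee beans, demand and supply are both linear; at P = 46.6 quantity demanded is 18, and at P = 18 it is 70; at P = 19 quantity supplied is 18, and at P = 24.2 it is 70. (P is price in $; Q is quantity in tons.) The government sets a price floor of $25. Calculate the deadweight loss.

$3.30

Demand slope = (18 − 46.6)/(70 − 18) = −0.55, so P = 56.5 − 0.55Q.
Supply slope = (24.2 − 19)/(70 − 18) = 0.1, so P = 17.2 + 0.1Q.
Competitive equilibrium: 56.5 − 0.55Q = 17.2 + 0.1Q → Q* = 60.4615, P* = 23.2462.
At the floor P = 25, quantity demanded = (56.5 − 25)/0.55 = 57.2727.
Sellers' marginal cost at Q' = 57.2727: 17.2 + 0.1·57.2727 = 22.9273.
ΔQ = 60.4615 − 57.2727 = 3.1888; wedge = 25 − 22.9273 = 2.0727.
Welfare loss = ½ × 3.1888 × 2.0727 = $3.30.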